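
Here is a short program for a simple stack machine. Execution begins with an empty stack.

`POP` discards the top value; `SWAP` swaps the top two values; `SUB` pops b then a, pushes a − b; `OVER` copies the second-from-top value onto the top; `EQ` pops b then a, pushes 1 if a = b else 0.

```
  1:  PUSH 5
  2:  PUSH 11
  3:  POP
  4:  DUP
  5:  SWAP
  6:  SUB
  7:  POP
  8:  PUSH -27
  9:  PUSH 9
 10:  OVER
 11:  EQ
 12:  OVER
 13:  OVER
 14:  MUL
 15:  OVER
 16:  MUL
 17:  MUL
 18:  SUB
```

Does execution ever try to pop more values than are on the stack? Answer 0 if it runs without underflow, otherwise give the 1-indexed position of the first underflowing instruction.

PUSH 5   -> [5]
PUSH 11  -> [5, 11]
POP      -> [5]
DUP      -> [5, 5]
SWAP     -> [5, 5]
SUB      -> [0]
POP      -> []
PUSH -27 -> [-27]
PUSH 9   -> [-27, 9]
OVER     -> [-27, 9, -27]
EQ       -> [-27, 0]
OVER     -> [-27, 0, -27]
OVER     -> [-27, 0, -27, 0]
MUL      -> [-27, 0, 0]
OVER     -> [-27, 0, 0, 0]
MUL      -> [-27, 0, 0]
MUL      -> [-27, 0]
SUB      -> [-27]

0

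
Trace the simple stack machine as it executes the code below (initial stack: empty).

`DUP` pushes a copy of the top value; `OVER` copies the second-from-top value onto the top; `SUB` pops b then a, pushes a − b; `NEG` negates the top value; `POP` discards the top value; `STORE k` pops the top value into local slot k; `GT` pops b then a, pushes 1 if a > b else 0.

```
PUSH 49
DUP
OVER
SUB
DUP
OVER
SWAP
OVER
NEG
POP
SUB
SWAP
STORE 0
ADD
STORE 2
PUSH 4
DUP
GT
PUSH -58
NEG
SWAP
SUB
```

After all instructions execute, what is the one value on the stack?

58

PUSH 49  : 49
DUP      : 49 49
OVER     : 49 49 49
SUB      : 49 0
DUP      : 49 0 0
OVER     : 49 0 0 0
SWAP     : 49 0 0 0
OVER     : 49 0 0 0 0
NEG      : 49 0 0 0 0
POP      : 49 0 0 0
SUB      : 49 0 0
SWAP     : 49 0 0
STORE 0  : 49 0
ADD      : 49
STORE 2  : (empty)
PUSH 4   : 4
DUP      : 4 4
GT       : 0
PUSH -58 : 0 -58
NEG      : 0 58
SWAP     : 58 0
SUB      : 58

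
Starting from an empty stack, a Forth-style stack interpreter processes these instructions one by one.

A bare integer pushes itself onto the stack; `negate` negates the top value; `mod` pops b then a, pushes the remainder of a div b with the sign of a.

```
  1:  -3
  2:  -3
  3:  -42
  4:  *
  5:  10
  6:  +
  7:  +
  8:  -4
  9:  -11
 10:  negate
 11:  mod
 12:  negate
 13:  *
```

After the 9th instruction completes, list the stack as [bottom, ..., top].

[133, -4, -11]

-3   -3
-3   -3 -3
-42  -3 -3 -42
*    -3 126
10   -3 126 10
+    -3 136
+    133
-4   133 -4
-11  133 -4 -11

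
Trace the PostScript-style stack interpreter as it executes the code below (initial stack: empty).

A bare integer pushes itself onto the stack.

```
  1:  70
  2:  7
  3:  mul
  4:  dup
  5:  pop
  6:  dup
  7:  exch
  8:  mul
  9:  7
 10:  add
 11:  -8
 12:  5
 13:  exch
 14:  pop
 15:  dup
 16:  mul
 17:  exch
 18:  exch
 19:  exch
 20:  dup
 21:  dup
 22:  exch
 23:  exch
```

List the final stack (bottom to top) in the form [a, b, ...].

70   → 70
7    → 70 7
mul  → 490
dup  → 490 490
pop  → 490
dup  → 490 490
exch → 490 490
mul  → 240100
7    → 240100 7
add  → 240107
-8   → 240107 -8
5    → 240107 -8 5
exch → 240107 5 -8
pop  → 240107 5
dup  → 240107 5 5
mul  → 240107 25
exch → 25 240107
exch → 240107 25
exch → 25 240107
dup  → 25 240107 240107
dup  → 25 240107 240107 240107
exch → 25 240107 240107 240107
exch → 25 240107 240107 240107

[25, 240107, 240107, 240107]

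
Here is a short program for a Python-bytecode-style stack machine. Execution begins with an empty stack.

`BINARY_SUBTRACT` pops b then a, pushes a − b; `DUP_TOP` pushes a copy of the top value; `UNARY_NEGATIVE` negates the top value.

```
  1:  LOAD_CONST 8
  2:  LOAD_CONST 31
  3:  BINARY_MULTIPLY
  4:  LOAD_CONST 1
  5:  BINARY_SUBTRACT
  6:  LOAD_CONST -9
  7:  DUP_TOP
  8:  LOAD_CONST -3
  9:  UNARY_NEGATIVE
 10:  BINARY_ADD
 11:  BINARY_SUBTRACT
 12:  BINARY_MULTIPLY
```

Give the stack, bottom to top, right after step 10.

[247, -9, -6]

LOAD_CONST 8     [8]
LOAD_CONST 31    [8, 31]
BINARY_MULTIPLY  [248]
LOAD_CONST 1     [248, 1]
BINARY_SUBTRACT  [247]
LOAD_CONST -9    [247, -9]
DUP_TOP          [247, -9, -9]
LOAD_CONST -3    [247, -9, -9, -3]
UNARY_NEGATIVE   [247, -9, -9, 3]
BINARY_ADD       [247, -9, -6]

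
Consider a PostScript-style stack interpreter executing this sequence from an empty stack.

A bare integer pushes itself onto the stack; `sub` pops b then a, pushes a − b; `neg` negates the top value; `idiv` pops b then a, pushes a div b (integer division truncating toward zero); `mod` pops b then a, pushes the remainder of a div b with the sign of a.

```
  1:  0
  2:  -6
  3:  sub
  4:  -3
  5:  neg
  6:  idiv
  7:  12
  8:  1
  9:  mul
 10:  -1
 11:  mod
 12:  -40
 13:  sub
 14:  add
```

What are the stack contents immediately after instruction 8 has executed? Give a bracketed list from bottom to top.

0    → 0
-6   → 0 -6
sub  → 6
-3   → 6 -3
neg  → 6 3
idiv → 2
12   → 2 12
1    → 2 12 1

[2, 12, 1]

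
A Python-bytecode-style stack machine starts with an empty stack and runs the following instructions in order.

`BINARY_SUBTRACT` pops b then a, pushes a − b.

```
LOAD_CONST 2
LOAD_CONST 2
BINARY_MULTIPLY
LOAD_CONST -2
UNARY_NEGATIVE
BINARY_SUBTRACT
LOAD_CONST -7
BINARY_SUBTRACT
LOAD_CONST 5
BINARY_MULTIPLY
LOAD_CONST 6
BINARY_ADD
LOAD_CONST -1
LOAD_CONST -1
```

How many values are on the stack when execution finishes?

3

LOAD_CONST 2    → 2
LOAD_CONST 2    → 2 2
BINARY_MULTIPLY → 4
LOAD_CONST -2   → 4 -2
UNARY_NEGATIVE  → 4 2
BINARY_SUBTRACT → 2
LOAD_CONST -7   → 2 -7
BINARY_SUBTRACT → 9
LOAD_CONST 5    → 9 5
BINARY_MULTIPLY → 45
LOAD_CONST 6    → 45 6
BINARY_ADD      → 51
LOAD_CONST -1   → 51 -1
LOAD_CONST -1   → 51 -1 -1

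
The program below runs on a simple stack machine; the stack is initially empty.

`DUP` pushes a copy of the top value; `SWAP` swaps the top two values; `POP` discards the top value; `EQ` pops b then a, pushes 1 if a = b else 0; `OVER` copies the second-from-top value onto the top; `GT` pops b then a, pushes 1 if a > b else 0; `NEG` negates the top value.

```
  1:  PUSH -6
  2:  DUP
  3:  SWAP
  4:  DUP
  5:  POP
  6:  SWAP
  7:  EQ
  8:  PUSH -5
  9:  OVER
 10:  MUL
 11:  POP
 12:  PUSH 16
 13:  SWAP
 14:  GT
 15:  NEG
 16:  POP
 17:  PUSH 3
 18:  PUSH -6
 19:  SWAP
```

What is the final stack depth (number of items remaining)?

2

PUSH -6 → [-6]
DUP     → [-6, -6]
SWAP    → [-6, -6]
DUP     → [-6, -6, -6]
POP     → [-6, -6]
SWAP    → [-6, -6]
EQ      → [1]
PUSH -5 → [1, -5]
OVER    → [1, -5, 1]
MUL     → [1, -5]
POP     → [1]
PUSH 16 → [1, 16]
SWAP    → [16, 1]
GT      → [1]
NEG     → [-1]
POP     → []
PUSH 3  → [3]
PUSH -6 → [3, -6]
SWAP    → [-6, 3]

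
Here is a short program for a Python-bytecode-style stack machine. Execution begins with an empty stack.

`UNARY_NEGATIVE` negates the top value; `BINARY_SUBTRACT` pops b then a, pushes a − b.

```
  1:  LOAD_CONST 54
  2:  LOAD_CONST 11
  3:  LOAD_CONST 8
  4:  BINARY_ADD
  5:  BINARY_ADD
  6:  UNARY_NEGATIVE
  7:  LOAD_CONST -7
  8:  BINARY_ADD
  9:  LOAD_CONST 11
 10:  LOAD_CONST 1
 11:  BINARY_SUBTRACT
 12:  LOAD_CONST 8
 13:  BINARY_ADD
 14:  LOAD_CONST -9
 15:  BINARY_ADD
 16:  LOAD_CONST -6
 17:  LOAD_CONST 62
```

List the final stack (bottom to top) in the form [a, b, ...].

LOAD_CONST 54   -> 54
LOAD_CONST 11   -> 54 11
LOAD_CONST 8    -> 54 11 8
BINARY_ADD      -> 54 19
BINARY_ADD      -> 73
UNARY_NEGATIVE  -> -73
LOAD_CONST -7   -> -73 -7
BINARY_ADD      -> -80
LOAD_CONST 11   -> -80 11
LOAD_CONST 1    -> -80 11 1
BINARY_SUBTRACT -> -80 10
LOAD_CONST 8    -> -80 10 8
BINARY_ADD      -> -80 18
LOAD_CONST -9   -> -80 18 -9
BINARY_ADD      -> -80 9
LOAD_CONST -6   -> -80 9 -6
LOAD_CONST 62   -> -80 9 -6 62

[-80, 9, -6, 62]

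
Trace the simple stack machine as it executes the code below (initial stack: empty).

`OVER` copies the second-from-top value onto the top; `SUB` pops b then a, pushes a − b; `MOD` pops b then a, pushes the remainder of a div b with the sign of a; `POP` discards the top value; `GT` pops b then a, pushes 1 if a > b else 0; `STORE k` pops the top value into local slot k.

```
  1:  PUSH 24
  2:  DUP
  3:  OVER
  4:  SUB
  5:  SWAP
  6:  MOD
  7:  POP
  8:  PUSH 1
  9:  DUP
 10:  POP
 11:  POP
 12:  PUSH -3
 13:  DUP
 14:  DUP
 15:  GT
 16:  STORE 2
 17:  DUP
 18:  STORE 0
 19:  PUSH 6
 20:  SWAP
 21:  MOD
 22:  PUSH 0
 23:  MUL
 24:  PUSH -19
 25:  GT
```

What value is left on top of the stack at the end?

PUSH 24  -> [24]
DUP      -> [24, 24]
OVER     -> [24, 24, 24]
SUB      -> [24, 0]
SWAP     -> [0, 24]
MOD      -> [0]
POP      -> []
PUSH 1   -> [1]
DUP      -> [1, 1]
POP      -> [1]
POP      -> []
PUSH -3  -> [-3]
DUP      -> [-3, -3]
DUP      -> [-3, -3, -3]
GT       -> [-3, 0]
STORE 2  -> [-3]
DUP      -> [-3, -3]
STORE 0  -> [-3]
PUSH 6   -> [-3, 6]
SWAP     -> [6, -3]
MOD      -> [0]
PUSH 0   -> [0, 0]
MUL      -> [0]
PUSH -19 -> [0, -19]
GT       -> [1]

1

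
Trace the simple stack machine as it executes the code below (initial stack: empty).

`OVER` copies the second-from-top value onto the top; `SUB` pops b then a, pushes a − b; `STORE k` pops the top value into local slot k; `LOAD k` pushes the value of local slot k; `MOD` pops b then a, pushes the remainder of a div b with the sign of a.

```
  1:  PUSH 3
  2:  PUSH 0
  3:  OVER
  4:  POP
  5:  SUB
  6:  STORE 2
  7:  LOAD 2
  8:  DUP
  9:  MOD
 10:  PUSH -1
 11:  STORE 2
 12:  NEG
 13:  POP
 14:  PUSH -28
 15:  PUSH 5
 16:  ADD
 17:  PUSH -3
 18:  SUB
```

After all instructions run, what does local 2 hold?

-1

PUSH 3    [3]
PUSH 0    [3, 0]
OVER      [3, 0, 3]
POP       [3, 0]
SUB       [3]
STORE 2   []
LOAD 2    [3]
DUP       [3, 3]
MOD       [0]
PUSH -1   [0, -1]
STORE 2   [0]
NEG       [0]
POP       []
PUSH -28  [-28]
PUSH 5    [-28, 5]
ADD       [-23]
PUSH -3   [-23, -3]
SUB       [-20]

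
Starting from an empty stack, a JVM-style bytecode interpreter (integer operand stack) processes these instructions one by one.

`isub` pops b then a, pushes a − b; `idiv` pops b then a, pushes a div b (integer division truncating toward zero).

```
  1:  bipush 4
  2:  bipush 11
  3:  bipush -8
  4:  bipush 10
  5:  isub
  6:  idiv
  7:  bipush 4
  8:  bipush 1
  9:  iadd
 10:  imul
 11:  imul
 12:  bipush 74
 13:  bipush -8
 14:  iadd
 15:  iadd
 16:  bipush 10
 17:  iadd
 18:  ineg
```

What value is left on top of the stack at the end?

-76

bipush 4  : 4
bipush 11 : 4 11
bipush -8 : 4 11 -8
bipush 10 : 4 11 -8 10
isub      : 4 11 -18
idiv      : 4 0
bipush 4  : 4 0 4
bipush 1  : 4 0 4 1
iadd      : 4 0 5
imul      : 4 0
imul      : 0
bipush 74 : 0 74
bipush -8 : 0 74 -8
iadd      : 0 66
iadd      : 66
bipush 10 : 66 10
iadd      : 76
ineg      : -76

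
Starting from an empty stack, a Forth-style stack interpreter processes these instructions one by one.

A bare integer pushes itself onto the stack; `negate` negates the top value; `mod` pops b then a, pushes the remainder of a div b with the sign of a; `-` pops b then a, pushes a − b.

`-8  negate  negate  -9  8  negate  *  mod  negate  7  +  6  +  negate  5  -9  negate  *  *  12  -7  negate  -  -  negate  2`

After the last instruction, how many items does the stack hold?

-8     : [-8]
negate : [8]
negate : [-8]
-9     : [-8, -9]
8      : [-8, -9, 8]
negate : [-8, -9, -8]
*      : [-8, 72]
mod    : [-8]
negate : [8]
7      : [8, 7]
+      : [15]
6      : [15, 6]
+      : [21]
negate : [-21]
5      : [-21, 5]
-9     : [-21, 5, -9]
negate : [-21, 5, 9]
*      : [-21, 45]
*      : [-945]
12     : [-945, 12]
-7     : [-945, 12, -7]
negate : [-945, 12, 7]
-      : [-945, 5]
-      : [-950]
negate : [950]
2      : [950, 2]

2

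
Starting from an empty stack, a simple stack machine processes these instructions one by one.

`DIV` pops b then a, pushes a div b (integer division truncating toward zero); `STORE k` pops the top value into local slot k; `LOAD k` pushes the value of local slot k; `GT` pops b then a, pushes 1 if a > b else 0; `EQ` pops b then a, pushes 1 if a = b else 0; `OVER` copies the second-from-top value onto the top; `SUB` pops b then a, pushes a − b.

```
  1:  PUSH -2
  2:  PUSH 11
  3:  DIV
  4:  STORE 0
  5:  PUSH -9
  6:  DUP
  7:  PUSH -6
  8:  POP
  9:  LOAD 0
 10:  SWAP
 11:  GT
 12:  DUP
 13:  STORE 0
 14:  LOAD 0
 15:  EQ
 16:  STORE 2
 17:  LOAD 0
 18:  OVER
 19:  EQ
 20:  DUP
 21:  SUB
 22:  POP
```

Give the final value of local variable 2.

PUSH -2 → -2
PUSH 11 → -2 11
DIV     → 0
STORE 0 → (empty)
PUSH -9 → -9
DUP     → -9 -9
PUSH -6 → -9 -9 -6
POP     → -9 -9
LOAD 0  → -9 -9 0
SWAP    → -9 0 -9
GT      → -9 1
DUP     → -9 1 1
STORE 0 → -9 1
LOAD 0  → -9 1 1
EQ      → -9 1
STORE 2 → -9
LOAD 0  → -9 1
OVER    → -9 1 -9
EQ      → -9 0
DUP     → -9 0 0
SUB     → -9 0
POP     → -9

1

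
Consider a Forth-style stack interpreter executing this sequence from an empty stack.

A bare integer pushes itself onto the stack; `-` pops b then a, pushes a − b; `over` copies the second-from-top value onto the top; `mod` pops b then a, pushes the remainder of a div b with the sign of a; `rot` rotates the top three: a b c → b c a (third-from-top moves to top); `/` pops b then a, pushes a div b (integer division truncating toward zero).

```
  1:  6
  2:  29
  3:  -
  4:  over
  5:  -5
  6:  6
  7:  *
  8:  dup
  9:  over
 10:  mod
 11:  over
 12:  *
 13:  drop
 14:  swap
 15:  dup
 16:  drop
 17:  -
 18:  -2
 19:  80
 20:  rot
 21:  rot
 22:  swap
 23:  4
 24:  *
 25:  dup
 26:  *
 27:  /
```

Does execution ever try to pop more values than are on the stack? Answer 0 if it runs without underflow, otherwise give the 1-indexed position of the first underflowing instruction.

6  → [6]
29 → [6, 29]
-  → [-23]
over  — needs 2 operands, stack has 1 → underflow

4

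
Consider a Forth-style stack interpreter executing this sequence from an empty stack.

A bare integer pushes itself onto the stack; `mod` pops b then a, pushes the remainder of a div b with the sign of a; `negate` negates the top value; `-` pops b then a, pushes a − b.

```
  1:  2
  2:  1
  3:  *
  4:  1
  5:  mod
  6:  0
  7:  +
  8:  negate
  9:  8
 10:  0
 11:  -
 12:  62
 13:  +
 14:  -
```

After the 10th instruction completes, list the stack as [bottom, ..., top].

[0, 8, 0]

2      -> [2]
1      -> [2, 1]
*      -> [2]
1      -> [2, 1]
mod    -> [0]
0      -> [0, 0]
+      -> [0]
negate -> [0]
8      -> [0, 8]
0      -> [0, 8, 0]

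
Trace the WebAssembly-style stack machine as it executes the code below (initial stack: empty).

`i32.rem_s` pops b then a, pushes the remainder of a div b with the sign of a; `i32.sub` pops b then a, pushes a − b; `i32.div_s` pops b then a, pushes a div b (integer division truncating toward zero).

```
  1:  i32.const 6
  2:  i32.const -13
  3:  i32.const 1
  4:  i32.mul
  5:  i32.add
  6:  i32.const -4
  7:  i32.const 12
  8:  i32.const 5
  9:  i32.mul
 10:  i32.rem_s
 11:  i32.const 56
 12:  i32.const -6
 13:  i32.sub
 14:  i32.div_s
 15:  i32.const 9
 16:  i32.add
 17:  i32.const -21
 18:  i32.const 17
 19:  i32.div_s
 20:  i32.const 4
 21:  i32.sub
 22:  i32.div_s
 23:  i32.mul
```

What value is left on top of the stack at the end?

i32.const 6   : 6
i32.const -13 : 6 -13
i32.const 1   : 6 -13 1
i32.mul       : 6 -13
i32.add       : -7
i32.const -4  : -7 -4
i32.const 12  : -7 -4 12
i32.const 5   : -7 -4 12 5
i32.mul       : -7 -4 60
i32.rem_s     : -7 -4
i32.const 56  : -7 -4 56
i32.const -6  : -7 -4 56 -6
i32.sub       : -7 -4 62
i32.div_s     : -7 0
i32.const 9   : -7 0 9
i32.add       : -7 9
i32.const -21 : -7 9 -21
i32.const 17  : -7 9 -21 17
i32.div_s     : -7 9 -1
i32.const 4   : -7 9 -1 4
i32.sub       : -7 9 -5
i32.div_s     : -7 -1
i32.mul       : 7

7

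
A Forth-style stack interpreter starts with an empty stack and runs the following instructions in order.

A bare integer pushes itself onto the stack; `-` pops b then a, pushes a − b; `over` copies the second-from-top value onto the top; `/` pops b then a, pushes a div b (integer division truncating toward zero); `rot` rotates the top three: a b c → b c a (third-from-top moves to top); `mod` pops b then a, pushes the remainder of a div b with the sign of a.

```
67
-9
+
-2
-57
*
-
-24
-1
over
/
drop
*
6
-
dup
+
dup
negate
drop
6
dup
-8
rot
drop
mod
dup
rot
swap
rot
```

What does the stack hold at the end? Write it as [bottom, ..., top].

[2676, 6, 6]

67     : 67
-9     : 67 -9
+      : 58
-2     : 58 -2
-57    : 58 -2 -57
*      : 58 114
-      : -56
-24    : -56 -24
-1     : -56 -24 -1
over   : -56 -24 -1 -24
/      : -56 -24 0
drop   : -56 -24
*      : 1344
6      : 1344 6
-      : 1338
dup    : 1338 1338
+      : 2676
dup    : 2676 2676
negate : 2676 -2676
drop   : 2676
6      : 2676 6
dup    : 2676 6 6
-8     : 2676 6 6 -8
rot    : 2676 6 -8 6
drop   : 2676 6 -8
mod    : 2676 6
dup    : 2676 6 6
rot    : 6 6 2676
swap   : 6 2676 6
rot    : 2676 6 6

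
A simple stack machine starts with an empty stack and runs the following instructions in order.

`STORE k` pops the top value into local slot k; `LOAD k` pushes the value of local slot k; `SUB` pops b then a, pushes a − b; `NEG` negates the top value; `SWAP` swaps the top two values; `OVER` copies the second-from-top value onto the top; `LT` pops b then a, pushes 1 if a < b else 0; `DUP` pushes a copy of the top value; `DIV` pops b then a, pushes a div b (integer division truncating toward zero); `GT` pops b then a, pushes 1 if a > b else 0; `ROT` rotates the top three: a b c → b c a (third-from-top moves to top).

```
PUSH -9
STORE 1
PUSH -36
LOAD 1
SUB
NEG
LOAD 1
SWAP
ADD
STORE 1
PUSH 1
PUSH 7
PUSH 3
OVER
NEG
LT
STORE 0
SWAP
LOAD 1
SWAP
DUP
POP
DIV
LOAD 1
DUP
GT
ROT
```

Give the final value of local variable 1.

18

PUSH -9  -> [-9]
STORE 1  -> []
PUSH -36 -> [-36]
LOAD 1   -> [-36, -9]
SUB      -> [-27]
NEG      -> [27]
LOAD 1   -> [27, -9]
SWAP     -> [-9, 27]
ADD      -> [18]
STORE 1  -> []
PUSH 1   -> [1]
PUSH 7   -> [1, 7]
PUSH 3   -> [1, 7, 3]
OVER     -> [1, 7, 3, 7]
NEG      -> [1, 7, 3, -7]
LT       -> [1, 7, 0]
STORE 0  -> [1, 7]
SWAP     -> [7, 1]
LOAD 1   -> [7, 1, 18]
SWAP     -> [7, 18, 1]
DUP      -> [7, 18, 1, 1]
POP      -> [7, 18, 1]
DIV      -> [7, 18]
LOAD 1   -> [7, 18, 18]
DUP      -> [7, 18, 18, 18]
GT       -> [7, 18, 0]
ROT      -> [18, 0, 7]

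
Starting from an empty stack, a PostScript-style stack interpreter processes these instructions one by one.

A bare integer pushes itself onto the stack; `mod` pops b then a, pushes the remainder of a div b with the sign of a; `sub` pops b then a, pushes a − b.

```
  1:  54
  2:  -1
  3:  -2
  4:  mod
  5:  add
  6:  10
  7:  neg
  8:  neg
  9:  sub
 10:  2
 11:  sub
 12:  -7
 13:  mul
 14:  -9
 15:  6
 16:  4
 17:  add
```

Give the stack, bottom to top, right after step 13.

54  : 54
-1  : 54 -1
-2  : 54 -1 -2
mod : 54 -1
add : 53
10  : 53 10
neg : 53 -10
neg : 53 10
sub : 43
2   : 43 2
sub : 41
-7  : 41 -7
mul : -287

[-287]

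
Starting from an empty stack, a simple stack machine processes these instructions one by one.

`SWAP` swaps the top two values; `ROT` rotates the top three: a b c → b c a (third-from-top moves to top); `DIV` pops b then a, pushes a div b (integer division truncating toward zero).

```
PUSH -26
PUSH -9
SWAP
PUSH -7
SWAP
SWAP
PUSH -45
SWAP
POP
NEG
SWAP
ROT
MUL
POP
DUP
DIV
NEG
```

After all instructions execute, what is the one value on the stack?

PUSH -26 : -26
PUSH -9  : -26 -9
SWAP     : -9 -26
PUSH -7  : -9 -26 -7
SWAP     : -9 -7 -26
SWAP     : -9 -26 -7
PUSH -45 : -9 -26 -7 -45
SWAP     : -9 -26 -45 -7
POP      : -9 -26 -45
NEG      : -9 -26 45
SWAP     : -9 45 -26
ROT      : 45 -26 -9
MUL      : 45 234
POP      : 45
DUP      : 45 45
DIV      : 1
NEG      : -1

-1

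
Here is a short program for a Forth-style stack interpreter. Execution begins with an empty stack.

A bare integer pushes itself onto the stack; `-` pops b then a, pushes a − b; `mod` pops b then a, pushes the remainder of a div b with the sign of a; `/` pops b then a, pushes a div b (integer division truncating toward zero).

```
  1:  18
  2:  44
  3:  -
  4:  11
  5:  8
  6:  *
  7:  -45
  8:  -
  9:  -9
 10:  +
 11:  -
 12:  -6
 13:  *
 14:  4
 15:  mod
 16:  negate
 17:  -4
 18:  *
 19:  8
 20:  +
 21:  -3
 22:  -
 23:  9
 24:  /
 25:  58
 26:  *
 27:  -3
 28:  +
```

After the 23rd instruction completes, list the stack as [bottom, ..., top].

[11, 9]

18     -> 18
44     -> 18 44
-      -> -26
11     -> -26 11
8      -> -26 11 8
*      -> -26 88
-45    -> -26 88 -45
-      -> -26 133
-9     -> -26 133 -9
+      -> -26 124
-      -> -150
-6     -> -150 -6
*      -> 900
4      -> 900 4
mod    -> 0
negate -> 0
-4     -> 0 -4
*      -> 0
8      -> 0 8
+      -> 8
-3     -> 8 -3
-      -> 11
9      -> 11 9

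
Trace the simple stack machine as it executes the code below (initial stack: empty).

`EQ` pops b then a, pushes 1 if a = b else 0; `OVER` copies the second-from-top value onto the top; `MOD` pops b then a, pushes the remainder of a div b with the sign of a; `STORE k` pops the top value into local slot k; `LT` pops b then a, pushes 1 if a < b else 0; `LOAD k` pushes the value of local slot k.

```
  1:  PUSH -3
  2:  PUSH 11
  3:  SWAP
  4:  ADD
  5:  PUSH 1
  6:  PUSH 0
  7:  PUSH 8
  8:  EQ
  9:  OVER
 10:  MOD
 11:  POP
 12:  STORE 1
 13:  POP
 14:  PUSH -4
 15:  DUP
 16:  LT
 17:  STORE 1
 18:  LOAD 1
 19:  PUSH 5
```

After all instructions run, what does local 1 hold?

0

PUSH -3  -3
PUSH 11  -3 11
SWAP     11 -3
ADD      8
PUSH 1   8 1
PUSH 0   8 1 0
PUSH 8   8 1 0 8
EQ       8 1 0
OVER     8 1 0 1
MOD      8 1 0
POP      8 1
STORE 1  8
POP      (empty)
PUSH -4  -4
DUP      -4 -4
LT       0
STORE 1  (empty)
LOAD 1   0
PUSH 5   0 5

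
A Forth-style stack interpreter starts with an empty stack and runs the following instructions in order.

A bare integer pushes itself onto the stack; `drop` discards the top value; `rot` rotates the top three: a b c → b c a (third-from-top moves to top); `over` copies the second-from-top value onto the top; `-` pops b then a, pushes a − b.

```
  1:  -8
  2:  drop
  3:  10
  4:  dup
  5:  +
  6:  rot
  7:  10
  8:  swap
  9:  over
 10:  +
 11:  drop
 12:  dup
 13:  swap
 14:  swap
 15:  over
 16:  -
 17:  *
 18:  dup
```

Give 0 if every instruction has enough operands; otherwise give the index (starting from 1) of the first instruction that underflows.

6

-8   : -8
drop : (empty)
10   : 10
dup  : 10 10
+    : 20
rot  — needs 3 operands, stack has 1 → underflow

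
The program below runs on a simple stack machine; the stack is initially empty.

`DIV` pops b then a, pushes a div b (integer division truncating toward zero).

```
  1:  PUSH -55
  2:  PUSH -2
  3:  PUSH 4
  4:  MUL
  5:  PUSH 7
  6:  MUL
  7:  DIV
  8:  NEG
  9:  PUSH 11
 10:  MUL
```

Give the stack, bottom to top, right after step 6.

[-55, -56]

PUSH -55  -55
PUSH -2   -55 -2
PUSH 4    -55 -2 4
MUL       -55 -8
PUSH 7    -55 -8 7
MUL       -55 -56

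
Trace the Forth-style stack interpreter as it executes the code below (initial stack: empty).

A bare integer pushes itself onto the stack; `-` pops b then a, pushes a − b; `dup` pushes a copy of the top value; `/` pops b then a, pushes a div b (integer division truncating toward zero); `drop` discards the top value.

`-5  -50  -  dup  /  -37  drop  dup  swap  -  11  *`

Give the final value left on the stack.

-5   → -5
-50  → -5 -50
-    → 45
dup  → 45 45
/    → 1
-37  → 1 -37
drop → 1
dup  → 1 1
swap → 1 1
-    → 0
11   → 0 11
*    → 0

0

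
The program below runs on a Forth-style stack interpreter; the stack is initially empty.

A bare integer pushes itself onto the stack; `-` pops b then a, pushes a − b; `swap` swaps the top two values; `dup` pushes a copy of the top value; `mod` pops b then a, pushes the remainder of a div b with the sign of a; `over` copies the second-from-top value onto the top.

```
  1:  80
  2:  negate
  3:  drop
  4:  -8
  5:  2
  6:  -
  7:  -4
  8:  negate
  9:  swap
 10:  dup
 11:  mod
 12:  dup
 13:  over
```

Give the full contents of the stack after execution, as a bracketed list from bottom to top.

[4, 0, 0, 0]

80     -> 80
negate -> -80
drop   -> (empty)
-8     -> -8
2      -> -8 2
-      -> -10
-4     -> -10 -4
negate -> -10 4
swap   -> 4 -10
dup    -> 4 -10 -10
mod    -> 4 0
dup    -> 4 0 0
over   -> 4 0 0 0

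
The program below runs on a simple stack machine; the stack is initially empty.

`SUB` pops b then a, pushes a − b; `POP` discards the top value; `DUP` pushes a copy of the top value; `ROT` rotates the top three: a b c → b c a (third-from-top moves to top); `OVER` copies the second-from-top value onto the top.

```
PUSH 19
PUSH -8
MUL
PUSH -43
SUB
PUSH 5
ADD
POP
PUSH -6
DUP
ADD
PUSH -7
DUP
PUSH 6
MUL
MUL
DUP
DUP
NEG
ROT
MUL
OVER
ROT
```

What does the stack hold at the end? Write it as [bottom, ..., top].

PUSH 19  → 19
PUSH -8  → 19 -8
MUL      → -152
PUSH -43 → -152 -43
SUB      → -109
PUSH 5   → -109 5
ADD      → -104
POP      → (empty)
PUSH -6  → -6
DUP      → -6 -6
ADD      → -12
PUSH -7  → -12 -7
DUP      → -12 -7 -7
PUSH 6   → -12 -7 -7 6
MUL      → -12 -7 -42
MUL      → -12 294
DUP      → -12 294 294
DUP      → -12 294 294 294
NEG      → -12 294 294 -294
ROT      → -12 294 -294 294
MUL      → -12 294 -86436
OVER     → -12 294 -86436 294
ROT      → -12 -86436 294 294

[-12, -86436, 294, 294]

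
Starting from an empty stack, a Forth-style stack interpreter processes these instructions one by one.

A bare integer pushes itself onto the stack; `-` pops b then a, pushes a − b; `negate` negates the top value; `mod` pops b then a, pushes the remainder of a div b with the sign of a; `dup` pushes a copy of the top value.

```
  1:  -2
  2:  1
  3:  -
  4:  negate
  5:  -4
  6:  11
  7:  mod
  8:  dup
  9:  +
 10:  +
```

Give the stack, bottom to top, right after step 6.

-2     : [-2]
1      : [-2, 1]
-      : [-3]
negate : [3]
-4     : [3, -4]
11     : [3, -4, 11]

[3, -4, 11]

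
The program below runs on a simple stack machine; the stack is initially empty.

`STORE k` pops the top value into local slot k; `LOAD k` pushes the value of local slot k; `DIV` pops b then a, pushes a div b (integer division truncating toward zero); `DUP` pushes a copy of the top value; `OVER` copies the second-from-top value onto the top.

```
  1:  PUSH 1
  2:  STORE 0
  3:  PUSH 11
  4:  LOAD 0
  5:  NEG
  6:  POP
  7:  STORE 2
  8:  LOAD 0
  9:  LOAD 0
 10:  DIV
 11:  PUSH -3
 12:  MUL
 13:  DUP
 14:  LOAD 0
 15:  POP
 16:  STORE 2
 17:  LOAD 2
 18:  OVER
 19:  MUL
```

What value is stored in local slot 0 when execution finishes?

1

PUSH 1   1
STORE 0  (empty)
PUSH 11  11
LOAD 0   11 1
NEG      11 -1
POP      11
STORE 2  (empty)
LOAD 0   1
LOAD 0   1 1
DIV      1
PUSH -3  1 -3
MUL      -3
DUP      -3 -3
LOAD 0   -3 -3 1
POP      -3 -3
STORE 2  -3
LOAD 2   -3 -3
OVER     -3 -3 -3
MUL      -3 9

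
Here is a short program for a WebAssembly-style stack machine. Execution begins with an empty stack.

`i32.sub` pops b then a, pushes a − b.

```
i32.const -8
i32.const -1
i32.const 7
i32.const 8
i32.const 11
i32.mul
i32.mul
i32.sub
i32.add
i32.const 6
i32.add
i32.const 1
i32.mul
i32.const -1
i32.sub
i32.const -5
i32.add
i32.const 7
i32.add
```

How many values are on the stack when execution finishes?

1

i32.const -8 : -8
i32.const -1 : -8 -1
i32.const 7  : -8 -1 7
i32.const 8  : -8 -1 7 8
i32.const 11 : -8 -1 7 8 11
i32.mul      : -8 -1 7 88
i32.mul      : -8 -1 616
i32.sub      : -8 -617
i32.add      : -625
i32.const 6  : -625 6
i32.add      : -619
i32.const 1  : -619 1
i32.mul      : -619
i32.const -1 : -619 -1
i32.sub      : -618
i32.const -5 : -618 -5
i32.add      : -623
i32.const 7  : -623 7
i32.add      : -616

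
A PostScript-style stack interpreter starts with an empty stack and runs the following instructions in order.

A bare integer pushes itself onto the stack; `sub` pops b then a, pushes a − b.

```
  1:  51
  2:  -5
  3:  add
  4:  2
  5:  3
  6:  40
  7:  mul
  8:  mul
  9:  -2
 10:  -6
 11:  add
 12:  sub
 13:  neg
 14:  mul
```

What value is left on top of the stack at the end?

51   51
-5   51 -5
add  46
2    46 2
3    46 2 3
40   46 2 3 40
mul  46 2 120
mul  46 240
-2   46 240 -2
-6   46 240 -2 -6
add  46 240 -8
sub  46 248
neg  46 -248
mul  -11408

-11408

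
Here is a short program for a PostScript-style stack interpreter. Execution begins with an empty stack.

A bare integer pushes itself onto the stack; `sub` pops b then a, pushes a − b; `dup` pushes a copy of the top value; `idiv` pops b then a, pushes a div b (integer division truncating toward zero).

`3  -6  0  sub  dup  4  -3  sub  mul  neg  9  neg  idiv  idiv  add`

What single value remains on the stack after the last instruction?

4

3    : [3]
-6   : [3, -6]
0    : [3, -6, 0]
sub  : [3, -6]
dup  : [3, -6, -6]
4    : [3, -6, -6, 4]
-3   : [3, -6, -6, 4, -3]
sub  : [3, -6, -6, 7]
mul  : [3, -6, -42]
neg  : [3, -6, 42]
9    : [3, -6, 42, 9]
neg  : [3, -6, 42, -9]
idiv : [3, -6, -4]
idiv : [3, 1]
add  : [4]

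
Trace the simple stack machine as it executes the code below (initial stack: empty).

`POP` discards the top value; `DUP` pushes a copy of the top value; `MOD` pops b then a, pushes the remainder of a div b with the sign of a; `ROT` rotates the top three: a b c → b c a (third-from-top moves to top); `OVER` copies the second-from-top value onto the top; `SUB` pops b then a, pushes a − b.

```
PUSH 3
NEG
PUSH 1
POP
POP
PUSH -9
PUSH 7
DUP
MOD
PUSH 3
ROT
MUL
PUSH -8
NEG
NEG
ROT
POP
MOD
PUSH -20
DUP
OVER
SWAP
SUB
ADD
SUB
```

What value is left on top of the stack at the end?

17

PUSH 3   -> 3
NEG      -> -3
PUSH 1   -> -3 1
POP      -> -3
POP      -> (empty)
PUSH -9  -> -9
PUSH 7   -> -9 7
DUP      -> -9 7 7
MOD      -> -9 0
PUSH 3   -> -9 0 3
ROT      -> 0 3 -9
MUL      -> 0 -27
PUSH -8  -> 0 -27 -8
NEG      -> 0 -27 8
NEG      -> 0 -27 -8
ROT      -> -27 -8 0
POP      -> -27 -8
MOD      -> -3
PUSH -20 -> -3 -20
DUP      -> -3 -20 -20
OVER     -> -3 -20 -20 -20
SWAP     -> -3 -20 -20 -20
SUB      -> -3 -20 0
ADD      -> -3 -20
SUB      -> 17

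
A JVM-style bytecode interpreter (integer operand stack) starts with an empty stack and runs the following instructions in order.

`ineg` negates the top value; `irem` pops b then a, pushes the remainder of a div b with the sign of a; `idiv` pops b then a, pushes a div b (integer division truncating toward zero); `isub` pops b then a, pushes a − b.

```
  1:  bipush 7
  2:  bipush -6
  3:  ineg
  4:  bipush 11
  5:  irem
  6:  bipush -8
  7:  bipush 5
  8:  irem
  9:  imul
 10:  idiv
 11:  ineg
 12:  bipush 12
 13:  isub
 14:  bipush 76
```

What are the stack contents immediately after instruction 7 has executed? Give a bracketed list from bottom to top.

[7, 6, -8, 5]

bipush 7  → 7
bipush -6 → 7 -6
ineg      → 7 6
bipush 11 → 7 6 11
irem      → 7 6
bipush -8 → 7 6 -8
bipush 5  → 7 6 -8 5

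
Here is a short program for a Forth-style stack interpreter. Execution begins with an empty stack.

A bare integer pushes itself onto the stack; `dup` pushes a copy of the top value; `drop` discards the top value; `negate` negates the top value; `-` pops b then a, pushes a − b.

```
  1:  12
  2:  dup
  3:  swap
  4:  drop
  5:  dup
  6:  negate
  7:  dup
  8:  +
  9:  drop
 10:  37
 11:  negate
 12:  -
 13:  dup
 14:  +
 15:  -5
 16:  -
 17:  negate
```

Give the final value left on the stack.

-103

12     : 12
dup    : 12 12
swap   : 12 12
drop   : 12
dup    : 12 12
negate : 12 -12
dup    : 12 -12 -12
+      : 12 -24
drop   : 12
37     : 12 37
negate : 12 -37
-      : 49
dup    : 49 49
+      : 98
-5     : 98 -5
-      : 103
negate : -103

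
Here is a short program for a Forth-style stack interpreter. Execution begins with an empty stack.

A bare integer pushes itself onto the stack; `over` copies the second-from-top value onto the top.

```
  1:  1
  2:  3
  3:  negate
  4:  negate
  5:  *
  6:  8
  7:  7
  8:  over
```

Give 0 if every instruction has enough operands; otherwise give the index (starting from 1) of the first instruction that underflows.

1      → [1]
3      → [1, 3]
negate → [1, -3]
negate → [1, 3]
*      → [3]
8      → [3, 8]
7      → [3, 8, 7]
over   → [3, 8, 7, 8]

0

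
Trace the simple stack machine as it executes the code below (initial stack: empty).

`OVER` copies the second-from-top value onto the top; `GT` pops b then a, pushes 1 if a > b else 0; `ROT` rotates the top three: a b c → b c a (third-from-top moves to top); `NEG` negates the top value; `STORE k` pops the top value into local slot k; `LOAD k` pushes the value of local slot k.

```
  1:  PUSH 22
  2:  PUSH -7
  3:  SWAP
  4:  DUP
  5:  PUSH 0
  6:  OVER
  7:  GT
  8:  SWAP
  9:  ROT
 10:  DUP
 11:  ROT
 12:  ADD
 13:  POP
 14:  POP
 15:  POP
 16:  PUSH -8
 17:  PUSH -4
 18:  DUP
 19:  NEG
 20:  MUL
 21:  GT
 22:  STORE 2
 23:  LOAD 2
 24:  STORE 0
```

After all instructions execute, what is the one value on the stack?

-7

PUSH 22 : [22]
PUSH -7 : [22, -7]
SWAP    : [-7, 22]
DUP     : [-7, 22, 22]
PUSH 0  : [-7, 22, 22, 0]
OVER    : [-7, 22, 22, 0, 22]
GT      : [-7, 22, 22, 0]
SWAP    : [-7, 22, 0, 22]
ROT     : [-7, 0, 22, 22]
DUP     : [-7, 0, 22, 22, 22]
ROT     : [-7, 0, 22, 22, 22]
ADD     : [-7, 0, 22, 44]
POP     : [-7, 0, 22]
POP     : [-7, 0]
POP     : [-7]
PUSH -8 : [-7, -8]
PUSH -4 : [-7, -8, -4]
DUP     : [-7, -8, -4, -4]
NEG     : [-7, -8, -4, 4]
MUL     : [-7, -8, -16]
GT      : [-7, 1]
STORE 2 : [-7]
LOAD 2  : [-7, 1]
STORE 0 : [-7]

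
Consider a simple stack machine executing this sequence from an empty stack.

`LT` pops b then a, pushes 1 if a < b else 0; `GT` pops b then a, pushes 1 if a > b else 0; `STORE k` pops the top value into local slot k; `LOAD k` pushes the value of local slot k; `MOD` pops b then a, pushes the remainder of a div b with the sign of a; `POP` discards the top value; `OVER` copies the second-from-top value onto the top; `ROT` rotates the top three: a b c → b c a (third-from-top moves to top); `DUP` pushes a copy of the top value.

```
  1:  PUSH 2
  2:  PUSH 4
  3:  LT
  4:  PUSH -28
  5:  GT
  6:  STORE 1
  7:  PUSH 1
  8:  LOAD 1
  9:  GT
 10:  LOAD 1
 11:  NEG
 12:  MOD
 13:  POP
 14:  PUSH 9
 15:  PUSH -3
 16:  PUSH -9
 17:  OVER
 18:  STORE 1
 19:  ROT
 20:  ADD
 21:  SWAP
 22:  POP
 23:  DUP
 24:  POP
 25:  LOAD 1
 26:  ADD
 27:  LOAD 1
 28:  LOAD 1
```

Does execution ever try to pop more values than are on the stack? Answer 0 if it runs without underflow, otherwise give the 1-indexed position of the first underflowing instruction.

0

PUSH 2   → 2
PUSH 4   → 2 4
LT       → 1
PUSH -28 → 1 -28
GT       → 1
STORE 1  → (empty)
PUSH 1   → 1
LOAD 1   → 1 1
GT       → 0
LOAD 1   → 0 1
NEG      → 0 -1
MOD      → 0
POP      → (empty)
PUSH 9   → 9
PUSH -3  → 9 -3
PUSH -9  → 9 -3 -9
OVER     → 9 -3 -9 -3
STORE 1  → 9 -3 -9
ROT      → -3 -9 9
ADD      → -3 0
SWAP     → 0 -3
POP      → 0
DUP      → 0 0
POP      → 0
LOAD 1   → 0 -3
ADD      → -3
LOAD 1   → -3 -3
LOAD 1   → -3 -3 -3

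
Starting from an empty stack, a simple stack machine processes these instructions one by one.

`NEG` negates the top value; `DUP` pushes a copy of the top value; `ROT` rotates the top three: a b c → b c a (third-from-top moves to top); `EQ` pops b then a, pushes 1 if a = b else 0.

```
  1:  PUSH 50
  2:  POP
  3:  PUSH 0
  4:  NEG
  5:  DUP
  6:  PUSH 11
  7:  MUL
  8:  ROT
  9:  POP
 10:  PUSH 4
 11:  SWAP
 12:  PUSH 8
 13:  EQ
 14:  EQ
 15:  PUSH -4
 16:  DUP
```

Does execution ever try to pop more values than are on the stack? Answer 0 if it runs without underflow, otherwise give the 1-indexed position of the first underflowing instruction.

8

PUSH 50 -> 50
POP     -> (empty)
PUSH 0  -> 0
NEG     -> 0
DUP     -> 0 0
PUSH 11 -> 0 0 11
MUL     -> 0 0
ROT  — needs 3 operands, stack has 2 → underflow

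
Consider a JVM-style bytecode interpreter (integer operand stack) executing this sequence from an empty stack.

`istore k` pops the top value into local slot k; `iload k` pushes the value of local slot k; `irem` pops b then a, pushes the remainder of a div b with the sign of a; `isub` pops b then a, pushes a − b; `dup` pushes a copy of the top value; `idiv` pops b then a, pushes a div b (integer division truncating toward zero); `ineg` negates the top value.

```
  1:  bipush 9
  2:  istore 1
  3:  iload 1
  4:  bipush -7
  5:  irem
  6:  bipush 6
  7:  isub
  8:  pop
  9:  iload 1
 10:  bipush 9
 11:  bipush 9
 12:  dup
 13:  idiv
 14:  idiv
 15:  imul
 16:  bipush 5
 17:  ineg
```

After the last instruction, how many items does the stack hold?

bipush 9  → [9]
istore 1  → []
iload 1   → [9]
bipush -7 → [9, -7]
irem      → [2]
bipush 6  → [2, 6]
isub      → [-4]
pop       → []
iload 1   → [9]
bipush 9  → [9, 9]
bipush 9  → [9, 9, 9]
dup       → [9, 9, 9, 9]
idiv      → [9, 9, 1]
idiv      → [9, 9]
imul      → [81]
bipush 5  → [81, 5]
ineg      → [81, -5]

2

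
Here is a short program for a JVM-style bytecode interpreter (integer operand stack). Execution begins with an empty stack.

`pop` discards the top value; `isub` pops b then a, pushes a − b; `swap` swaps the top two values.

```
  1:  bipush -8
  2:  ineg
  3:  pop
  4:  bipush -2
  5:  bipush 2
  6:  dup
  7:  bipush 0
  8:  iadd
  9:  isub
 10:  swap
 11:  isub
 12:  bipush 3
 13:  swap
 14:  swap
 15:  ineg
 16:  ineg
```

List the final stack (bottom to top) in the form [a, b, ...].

[2, 3]

bipush -8  [-8]
ineg       [8]
pop        []
bipush -2  [-2]
bipush 2   [-2, 2]
dup        [-2, 2, 2]
bipush 0   [-2, 2, 2, 0]
iadd       [-2, 2, 2]
isub       [-2, 0]
swap       [0, -2]
isub       [2]
bipush 3   [2, 3]
swap       [3, 2]
swap       [2, 3]
ineg       [2, -3]
ineg       [2, 3]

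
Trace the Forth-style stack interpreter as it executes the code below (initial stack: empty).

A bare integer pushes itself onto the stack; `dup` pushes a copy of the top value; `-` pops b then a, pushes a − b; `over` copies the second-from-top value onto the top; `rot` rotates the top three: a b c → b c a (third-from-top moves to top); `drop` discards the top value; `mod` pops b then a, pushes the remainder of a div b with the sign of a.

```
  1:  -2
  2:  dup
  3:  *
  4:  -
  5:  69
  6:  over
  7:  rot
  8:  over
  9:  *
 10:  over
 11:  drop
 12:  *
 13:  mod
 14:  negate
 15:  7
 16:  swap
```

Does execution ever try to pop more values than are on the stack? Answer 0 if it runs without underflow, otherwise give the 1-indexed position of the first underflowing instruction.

4

-2  -> -2
dup -> -2 -2
*   -> 4
-  — needs 2 operands, stack has 1 → underflow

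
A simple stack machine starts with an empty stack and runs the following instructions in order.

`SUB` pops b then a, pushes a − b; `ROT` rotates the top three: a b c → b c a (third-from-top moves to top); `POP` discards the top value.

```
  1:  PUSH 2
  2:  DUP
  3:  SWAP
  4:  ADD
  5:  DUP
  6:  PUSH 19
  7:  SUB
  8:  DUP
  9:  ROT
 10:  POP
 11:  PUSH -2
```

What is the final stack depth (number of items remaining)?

3

PUSH 2  → [2]
DUP     → [2, 2]
SWAP    → [2, 2]
ADD     → [4]
DUP     → [4, 4]
PUSH 19 → [4, 4, 19]
SUB     → [4, -15]
DUP     → [4, -15, -15]
ROT     → [-15, -15, 4]
POP     → [-15, -15]
PUSH -2 → [-15, -15, -2]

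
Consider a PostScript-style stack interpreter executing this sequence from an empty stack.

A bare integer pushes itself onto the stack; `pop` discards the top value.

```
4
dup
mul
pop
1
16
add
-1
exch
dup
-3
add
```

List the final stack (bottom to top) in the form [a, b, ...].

[-1, 17, 14]

4    : [4]
dup  : [4, 4]
mul  : [16]
pop  : []
1    : [1]
16   : [1, 16]
add  : [17]
-1   : [17, -1]
exch : [-1, 17]
dup  : [-1, 17, 17]
-3   : [-1, 17, 17, -3]
add  : [-1, 17, 14]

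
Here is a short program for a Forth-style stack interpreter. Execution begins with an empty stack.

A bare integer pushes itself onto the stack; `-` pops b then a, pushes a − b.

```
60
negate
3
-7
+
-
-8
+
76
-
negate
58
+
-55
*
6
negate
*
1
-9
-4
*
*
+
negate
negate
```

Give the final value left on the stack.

65376

60     → [60]
negate → [-60]
3      → [-60, 3]
-7     → [-60, 3, -7]
+      → [-60, -4]
-      → [-56]
-8     → [-56, -8]
+      → [-64]
76     → [-64, 76]
-      → [-140]
negate → [140]
58     → [140, 58]
+      → [198]
-55    → [198, -55]
*      → [-10890]
6      → [-10890, 6]
negate → [-10890, -6]
*      → [65340]
1      → [65340, 1]
-9     → [65340, 1, -9]
-4     → [65340, 1, -9, -4]
*      → [65340, 1, 36]
*      → [65340, 36]
+      → [65376]
negate → [-65376]
negate → [65376]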